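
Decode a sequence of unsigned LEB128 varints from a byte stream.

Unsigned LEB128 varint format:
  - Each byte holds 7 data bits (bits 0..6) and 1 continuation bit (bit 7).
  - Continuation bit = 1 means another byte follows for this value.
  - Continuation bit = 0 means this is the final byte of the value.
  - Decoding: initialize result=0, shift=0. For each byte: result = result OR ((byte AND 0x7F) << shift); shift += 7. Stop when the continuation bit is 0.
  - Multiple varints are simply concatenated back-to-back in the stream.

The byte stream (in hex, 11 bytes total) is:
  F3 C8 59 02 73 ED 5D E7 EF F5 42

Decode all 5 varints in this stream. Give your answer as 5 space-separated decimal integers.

Answer: 1467507 2 115 12013 140343271

Derivation:
  byte[0]=0xF3 cont=1 payload=0x73=115: acc |= 115<<0 -> acc=115 shift=7
  byte[1]=0xC8 cont=1 payload=0x48=72: acc |= 72<<7 -> acc=9331 shift=14
  byte[2]=0x59 cont=0 payload=0x59=89: acc |= 89<<14 -> acc=1467507 shift=21 [end]
Varint 1: bytes[0:3] = F3 C8 59 -> value 1467507 (3 byte(s))
  byte[3]=0x02 cont=0 payload=0x02=2: acc |= 2<<0 -> acc=2 shift=7 [end]
Varint 2: bytes[3:4] = 02 -> value 2 (1 byte(s))
  byte[4]=0x73 cont=0 payload=0x73=115: acc |= 115<<0 -> acc=115 shift=7 [end]
Varint 3: bytes[4:5] = 73 -> value 115 (1 byte(s))
  byte[5]=0xED cont=1 payload=0x6D=109: acc |= 109<<0 -> acc=109 shift=7
  byte[6]=0x5D cont=0 payload=0x5D=93: acc |= 93<<7 -> acc=12013 shift=14 [end]
Varint 4: bytes[5:7] = ED 5D -> value 12013 (2 byte(s))
  byte[7]=0xE7 cont=1 payload=0x67=103: acc |= 103<<0 -> acc=103 shift=7
  byte[8]=0xEF cont=1 payload=0x6F=111: acc |= 111<<7 -> acc=14311 shift=14
  byte[9]=0xF5 cont=1 payload=0x75=117: acc |= 117<<14 -> acc=1931239 shift=21
  byte[10]=0x42 cont=0 payload=0x42=66: acc |= 66<<21 -> acc=140343271 shift=28 [end]
Varint 5: bytes[7:11] = E7 EF F5 42 -> value 140343271 (4 byte(s))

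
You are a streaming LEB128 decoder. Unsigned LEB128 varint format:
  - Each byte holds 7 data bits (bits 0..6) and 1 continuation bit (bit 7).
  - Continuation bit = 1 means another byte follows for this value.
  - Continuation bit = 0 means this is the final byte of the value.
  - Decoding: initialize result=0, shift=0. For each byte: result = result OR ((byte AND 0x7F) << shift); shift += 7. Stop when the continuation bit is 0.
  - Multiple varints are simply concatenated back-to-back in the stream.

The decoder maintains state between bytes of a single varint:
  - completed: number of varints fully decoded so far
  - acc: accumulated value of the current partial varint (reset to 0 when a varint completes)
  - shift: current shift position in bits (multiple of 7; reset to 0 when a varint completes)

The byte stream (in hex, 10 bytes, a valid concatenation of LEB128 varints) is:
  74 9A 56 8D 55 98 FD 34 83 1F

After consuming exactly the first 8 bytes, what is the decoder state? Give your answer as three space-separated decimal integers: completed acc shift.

byte[0]=0x74 cont=0 payload=0x74: varint #1 complete (value=116); reset -> completed=1 acc=0 shift=0
byte[1]=0x9A cont=1 payload=0x1A: acc |= 26<<0 -> completed=1 acc=26 shift=7
byte[2]=0x56 cont=0 payload=0x56: varint #2 complete (value=11034); reset -> completed=2 acc=0 shift=0
byte[3]=0x8D cont=1 payload=0x0D: acc |= 13<<0 -> completed=2 acc=13 shift=7
byte[4]=0x55 cont=0 payload=0x55: varint #3 complete (value=10893); reset -> completed=3 acc=0 shift=0
byte[5]=0x98 cont=1 payload=0x18: acc |= 24<<0 -> completed=3 acc=24 shift=7
byte[6]=0xFD cont=1 payload=0x7D: acc |= 125<<7 -> completed=3 acc=16024 shift=14
byte[7]=0x34 cont=0 payload=0x34: varint #4 complete (value=867992); reset -> completed=4 acc=0 shift=0

Answer: 4 0 0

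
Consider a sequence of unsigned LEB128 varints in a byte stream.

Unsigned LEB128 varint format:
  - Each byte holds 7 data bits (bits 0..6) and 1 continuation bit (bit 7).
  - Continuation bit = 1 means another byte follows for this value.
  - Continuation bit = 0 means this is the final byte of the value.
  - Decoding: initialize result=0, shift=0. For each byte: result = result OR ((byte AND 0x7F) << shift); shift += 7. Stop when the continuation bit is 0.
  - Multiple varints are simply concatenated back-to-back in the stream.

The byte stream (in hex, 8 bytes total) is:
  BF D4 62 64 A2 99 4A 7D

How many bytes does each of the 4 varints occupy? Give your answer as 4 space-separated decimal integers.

  byte[0]=0xBF cont=1 payload=0x3F=63: acc |= 63<<0 -> acc=63 shift=7
  byte[1]=0xD4 cont=1 payload=0x54=84: acc |= 84<<7 -> acc=10815 shift=14
  byte[2]=0x62 cont=0 payload=0x62=98: acc |= 98<<14 -> acc=1616447 shift=21 [end]
Varint 1: bytes[0:3] = BF D4 62 -> value 1616447 (3 byte(s))
  byte[3]=0x64 cont=0 payload=0x64=100: acc |= 100<<0 -> acc=100 shift=7 [end]
Varint 2: bytes[3:4] = 64 -> value 100 (1 byte(s))
  byte[4]=0xA2 cont=1 payload=0x22=34: acc |= 34<<0 -> acc=34 shift=7
  byte[5]=0x99 cont=1 payload=0x19=25: acc |= 25<<7 -> acc=3234 shift=14
  byte[6]=0x4A cont=0 payload=0x4A=74: acc |= 74<<14 -> acc=1215650 shift=21 [end]
Varint 3: bytes[4:7] = A2 99 4A -> value 1215650 (3 byte(s))
  byte[7]=0x7D cont=0 payload=0x7D=125: acc |= 125<<0 -> acc=125 shift=7 [end]
Varint 4: bytes[7:8] = 7D -> value 125 (1 byte(s))

Answer: 3 1 3 1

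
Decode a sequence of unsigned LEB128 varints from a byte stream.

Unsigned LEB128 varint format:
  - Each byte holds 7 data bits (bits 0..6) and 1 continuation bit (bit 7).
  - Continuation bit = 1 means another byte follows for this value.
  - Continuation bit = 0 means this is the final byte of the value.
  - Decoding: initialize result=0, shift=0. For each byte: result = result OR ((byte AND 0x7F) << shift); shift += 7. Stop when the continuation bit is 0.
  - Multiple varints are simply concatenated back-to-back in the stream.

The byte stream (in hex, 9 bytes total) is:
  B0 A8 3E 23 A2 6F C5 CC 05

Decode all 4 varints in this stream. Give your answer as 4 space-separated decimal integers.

Answer: 1020976 35 14242 91717

Derivation:
  byte[0]=0xB0 cont=1 payload=0x30=48: acc |= 48<<0 -> acc=48 shift=7
  byte[1]=0xA8 cont=1 payload=0x28=40: acc |= 40<<7 -> acc=5168 shift=14
  byte[2]=0x3E cont=0 payload=0x3E=62: acc |= 62<<14 -> acc=1020976 shift=21 [end]
Varint 1: bytes[0:3] = B0 A8 3E -> value 1020976 (3 byte(s))
  byte[3]=0x23 cont=0 payload=0x23=35: acc |= 35<<0 -> acc=35 shift=7 [end]
Varint 2: bytes[3:4] = 23 -> value 35 (1 byte(s))
  byte[4]=0xA2 cont=1 payload=0x22=34: acc |= 34<<0 -> acc=34 shift=7
  byte[5]=0x6F cont=0 payload=0x6F=111: acc |= 111<<7 -> acc=14242 shift=14 [end]
Varint 3: bytes[4:6] = A2 6F -> value 14242 (2 byte(s))
  byte[6]=0xC5 cont=1 payload=0x45=69: acc |= 69<<0 -> acc=69 shift=7
  byte[7]=0xCC cont=1 payload=0x4C=76: acc |= 76<<7 -> acc=9797 shift=14
  byte[8]=0x05 cont=0 payload=0x05=5: acc |= 5<<14 -> acc=91717 shift=21 [end]
Varint 4: bytes[6:9] = C5 CC 05 -> value 91717 (3 byte(s))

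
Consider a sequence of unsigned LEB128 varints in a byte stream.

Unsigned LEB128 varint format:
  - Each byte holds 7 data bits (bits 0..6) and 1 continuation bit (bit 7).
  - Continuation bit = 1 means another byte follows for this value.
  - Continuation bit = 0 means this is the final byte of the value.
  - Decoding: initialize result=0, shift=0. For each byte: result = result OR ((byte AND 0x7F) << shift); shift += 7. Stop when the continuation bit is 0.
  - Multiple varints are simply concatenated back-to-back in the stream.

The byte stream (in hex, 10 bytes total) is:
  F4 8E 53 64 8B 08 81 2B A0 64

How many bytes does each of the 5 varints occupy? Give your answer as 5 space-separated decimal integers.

Answer: 3 1 2 2 2

Derivation:
  byte[0]=0xF4 cont=1 payload=0x74=116: acc |= 116<<0 -> acc=116 shift=7
  byte[1]=0x8E cont=1 payload=0x0E=14: acc |= 14<<7 -> acc=1908 shift=14
  byte[2]=0x53 cont=0 payload=0x53=83: acc |= 83<<14 -> acc=1361780 shift=21 [end]
Varint 1: bytes[0:3] = F4 8E 53 -> value 1361780 (3 byte(s))
  byte[3]=0x64 cont=0 payload=0x64=100: acc |= 100<<0 -> acc=100 shift=7 [end]
Varint 2: bytes[3:4] = 64 -> value 100 (1 byte(s))
  byte[4]=0x8B cont=1 payload=0x0B=11: acc |= 11<<0 -> acc=11 shift=7
  byte[5]=0x08 cont=0 payload=0x08=8: acc |= 8<<7 -> acc=1035 shift=14 [end]
Varint 3: bytes[4:6] = 8B 08 -> value 1035 (2 byte(s))
  byte[6]=0x81 cont=1 payload=0x01=1: acc |= 1<<0 -> acc=1 shift=7
  byte[7]=0x2B cont=0 payload=0x2B=43: acc |= 43<<7 -> acc=5505 shift=14 [end]
Varint 4: bytes[6:8] = 81 2B -> value 5505 (2 byte(s))
  byte[8]=0xA0 cont=1 payload=0x20=32: acc |= 32<<0 -> acc=32 shift=7
  byte[9]=0x64 cont=0 payload=0x64=100: acc |= 100<<7 -> acc=12832 shift=14 [end]
Varint 5: bytes[8:10] = A0 64 -> value 12832 (2 byte(s))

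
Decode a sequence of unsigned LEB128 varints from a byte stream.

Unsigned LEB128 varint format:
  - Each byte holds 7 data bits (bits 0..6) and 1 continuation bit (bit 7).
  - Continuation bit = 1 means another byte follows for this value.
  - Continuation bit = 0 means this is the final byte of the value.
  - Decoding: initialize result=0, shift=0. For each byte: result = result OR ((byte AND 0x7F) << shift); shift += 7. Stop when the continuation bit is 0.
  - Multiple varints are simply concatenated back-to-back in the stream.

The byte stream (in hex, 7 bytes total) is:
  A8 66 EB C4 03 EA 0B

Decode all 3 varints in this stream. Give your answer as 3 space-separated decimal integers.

Answer: 13096 57963 1514

Derivation:
  byte[0]=0xA8 cont=1 payload=0x28=40: acc |= 40<<0 -> acc=40 shift=7
  byte[1]=0x66 cont=0 payload=0x66=102: acc |= 102<<7 -> acc=13096 shift=14 [end]
Varint 1: bytes[0:2] = A8 66 -> value 13096 (2 byte(s))
  byte[2]=0xEB cont=1 payload=0x6B=107: acc |= 107<<0 -> acc=107 shift=7
  byte[3]=0xC4 cont=1 payload=0x44=68: acc |= 68<<7 -> acc=8811 shift=14
  byte[4]=0x03 cont=0 payload=0x03=3: acc |= 3<<14 -> acc=57963 shift=21 [end]
Varint 2: bytes[2:5] = EB C4 03 -> value 57963 (3 byte(s))
  byte[5]=0xEA cont=1 payload=0x6A=106: acc |= 106<<0 -> acc=106 shift=7
  byte[6]=0x0B cont=0 payload=0x0B=11: acc |= 11<<7 -> acc=1514 shift=14 [end]
Varint 3: bytes[5:7] = EA 0B -> value 1514 (2 byte(s))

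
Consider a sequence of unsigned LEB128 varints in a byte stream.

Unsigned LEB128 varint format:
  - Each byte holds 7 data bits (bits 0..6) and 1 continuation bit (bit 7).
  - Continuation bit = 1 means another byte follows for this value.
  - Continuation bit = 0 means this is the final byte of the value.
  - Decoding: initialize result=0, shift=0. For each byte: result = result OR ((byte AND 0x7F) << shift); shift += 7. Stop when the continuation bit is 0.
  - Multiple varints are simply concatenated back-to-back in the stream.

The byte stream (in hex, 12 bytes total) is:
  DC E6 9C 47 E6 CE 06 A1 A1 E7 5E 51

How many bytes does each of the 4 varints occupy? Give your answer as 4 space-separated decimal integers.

Answer: 4 3 4 1

Derivation:
  byte[0]=0xDC cont=1 payload=0x5C=92: acc |= 92<<0 -> acc=92 shift=7
  byte[1]=0xE6 cont=1 payload=0x66=102: acc |= 102<<7 -> acc=13148 shift=14
  byte[2]=0x9C cont=1 payload=0x1C=28: acc |= 28<<14 -> acc=471900 shift=21
  byte[3]=0x47 cont=0 payload=0x47=71: acc |= 71<<21 -> acc=149369692 shift=28 [end]
Varint 1: bytes[0:4] = DC E6 9C 47 -> value 149369692 (4 byte(s))
  byte[4]=0xE6 cont=1 payload=0x66=102: acc |= 102<<0 -> acc=102 shift=7
  byte[5]=0xCE cont=1 payload=0x4E=78: acc |= 78<<7 -> acc=10086 shift=14
  byte[6]=0x06 cont=0 payload=0x06=6: acc |= 6<<14 -> acc=108390 shift=21 [end]
Varint 2: bytes[4:7] = E6 CE 06 -> value 108390 (3 byte(s))
  byte[7]=0xA1 cont=1 payload=0x21=33: acc |= 33<<0 -> acc=33 shift=7
  byte[8]=0xA1 cont=1 payload=0x21=33: acc |= 33<<7 -> acc=4257 shift=14
  byte[9]=0xE7 cont=1 payload=0x67=103: acc |= 103<<14 -> acc=1691809 shift=21
  byte[10]=0x5E cont=0 payload=0x5E=94: acc |= 94<<21 -> acc=198824097 shift=28 [end]
Varint 3: bytes[7:11] = A1 A1 E7 5E -> value 198824097 (4 byte(s))
  byte[11]=0x51 cont=0 payload=0x51=81: acc |= 81<<0 -> acc=81 shift=7 [end]
Varint 4: bytes[11:12] = 51 -> value 81 (1 byte(s))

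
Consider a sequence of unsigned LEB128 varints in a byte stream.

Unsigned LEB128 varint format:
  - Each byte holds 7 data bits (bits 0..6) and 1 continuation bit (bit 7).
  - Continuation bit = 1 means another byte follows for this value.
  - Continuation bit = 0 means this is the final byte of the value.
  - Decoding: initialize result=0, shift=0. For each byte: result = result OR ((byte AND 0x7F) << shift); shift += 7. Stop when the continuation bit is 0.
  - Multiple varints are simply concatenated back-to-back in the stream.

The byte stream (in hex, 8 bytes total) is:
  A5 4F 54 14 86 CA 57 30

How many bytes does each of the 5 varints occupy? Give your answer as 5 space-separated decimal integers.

  byte[0]=0xA5 cont=1 payload=0x25=37: acc |= 37<<0 -> acc=37 shift=7
  byte[1]=0x4F cont=0 payload=0x4F=79: acc |= 79<<7 -> acc=10149 shift=14 [end]
Varint 1: bytes[0:2] = A5 4F -> value 10149 (2 byte(s))
  byte[2]=0x54 cont=0 payload=0x54=84: acc |= 84<<0 -> acc=84 shift=7 [end]
Varint 2: bytes[2:3] = 54 -> value 84 (1 byte(s))
  byte[3]=0x14 cont=0 payload=0x14=20: acc |= 20<<0 -> acc=20 shift=7 [end]
Varint 3: bytes[3:4] = 14 -> value 20 (1 byte(s))
  byte[4]=0x86 cont=1 payload=0x06=6: acc |= 6<<0 -> acc=6 shift=7
  byte[5]=0xCA cont=1 payload=0x4A=74: acc |= 74<<7 -> acc=9478 shift=14
  byte[6]=0x57 cont=0 payload=0x57=87: acc |= 87<<14 -> acc=1434886 shift=21 [end]
Varint 4: bytes[4:7] = 86 CA 57 -> value 1434886 (3 byte(s))
  byte[7]=0x30 cont=0 payload=0x30=48: acc |= 48<<0 -> acc=48 shift=7 [end]
Varint 5: bytes[7:8] = 30 -> value 48 (1 byte(s))

Answer: 2 1 1 3 1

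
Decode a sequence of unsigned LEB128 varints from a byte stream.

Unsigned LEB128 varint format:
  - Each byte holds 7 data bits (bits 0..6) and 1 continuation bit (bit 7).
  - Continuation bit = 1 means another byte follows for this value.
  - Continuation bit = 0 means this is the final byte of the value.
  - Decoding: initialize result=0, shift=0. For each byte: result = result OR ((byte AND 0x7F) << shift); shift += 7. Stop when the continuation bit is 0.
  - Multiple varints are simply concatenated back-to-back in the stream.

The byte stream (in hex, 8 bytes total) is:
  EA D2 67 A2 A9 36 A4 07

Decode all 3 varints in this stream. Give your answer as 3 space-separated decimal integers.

Answer: 1698154 890018 932

Derivation:
  byte[0]=0xEA cont=1 payload=0x6A=106: acc |= 106<<0 -> acc=106 shift=7
  byte[1]=0xD2 cont=1 payload=0x52=82: acc |= 82<<7 -> acc=10602 shift=14
  byte[2]=0x67 cont=0 payload=0x67=103: acc |= 103<<14 -> acc=1698154 shift=21 [end]
Varint 1: bytes[0:3] = EA D2 67 -> value 1698154 (3 byte(s))
  byte[3]=0xA2 cont=1 payload=0x22=34: acc |= 34<<0 -> acc=34 shift=7
  byte[4]=0xA9 cont=1 payload=0x29=41: acc |= 41<<7 -> acc=5282 shift=14
  byte[5]=0x36 cont=0 payload=0x36=54: acc |= 54<<14 -> acc=890018 shift=21 [end]
Varint 2: bytes[3:6] = A2 A9 36 -> value 890018 (3 byte(s))
  byte[6]=0xA4 cont=1 payload=0x24=36: acc |= 36<<0 -> acc=36 shift=7
  byte[7]=0x07 cont=0 payload=0x07=7: acc |= 7<<7 -> acc=932 shift=14 [end]
Varint 3: bytes[6:8] = A4 07 -> value 932 (2 byte(s))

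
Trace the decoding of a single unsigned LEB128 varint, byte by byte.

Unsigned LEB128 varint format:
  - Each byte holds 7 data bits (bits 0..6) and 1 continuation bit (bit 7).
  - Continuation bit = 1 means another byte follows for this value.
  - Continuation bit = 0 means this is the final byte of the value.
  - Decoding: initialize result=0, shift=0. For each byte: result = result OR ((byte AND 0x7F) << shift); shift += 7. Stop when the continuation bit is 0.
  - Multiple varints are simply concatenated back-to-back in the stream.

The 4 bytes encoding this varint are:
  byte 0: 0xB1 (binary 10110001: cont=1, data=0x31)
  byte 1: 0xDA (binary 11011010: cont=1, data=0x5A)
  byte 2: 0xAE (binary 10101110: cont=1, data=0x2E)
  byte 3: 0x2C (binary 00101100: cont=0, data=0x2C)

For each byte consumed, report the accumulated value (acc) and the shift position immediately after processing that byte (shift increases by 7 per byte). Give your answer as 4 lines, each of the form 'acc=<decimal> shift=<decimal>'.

byte 0=0xB1: payload=0x31=49, contrib = 49<<0 = 49; acc -> 49, shift -> 7
byte 1=0xDA: payload=0x5A=90, contrib = 90<<7 = 11520; acc -> 11569, shift -> 14
byte 2=0xAE: payload=0x2E=46, contrib = 46<<14 = 753664; acc -> 765233, shift -> 21
byte 3=0x2C: payload=0x2C=44, contrib = 44<<21 = 92274688; acc -> 93039921, shift -> 28

Answer: acc=49 shift=7
acc=11569 shift=14
acc=765233 shift=21
acc=93039921 shift=28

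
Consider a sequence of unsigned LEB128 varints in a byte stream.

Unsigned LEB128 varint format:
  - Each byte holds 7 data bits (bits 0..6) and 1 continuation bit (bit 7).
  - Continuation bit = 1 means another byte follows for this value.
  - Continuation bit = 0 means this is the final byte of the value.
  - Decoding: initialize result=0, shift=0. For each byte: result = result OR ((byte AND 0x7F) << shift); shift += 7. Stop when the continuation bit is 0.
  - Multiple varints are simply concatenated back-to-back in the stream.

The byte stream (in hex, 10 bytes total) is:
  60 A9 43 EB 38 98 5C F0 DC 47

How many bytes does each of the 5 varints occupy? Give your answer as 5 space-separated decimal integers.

  byte[0]=0x60 cont=0 payload=0x60=96: acc |= 96<<0 -> acc=96 shift=7 [end]
Varint 1: bytes[0:1] = 60 -> value 96 (1 byte(s))
  byte[1]=0xA9 cont=1 payload=0x29=41: acc |= 41<<0 -> acc=41 shift=7
  byte[2]=0x43 cont=0 payload=0x43=67: acc |= 67<<7 -> acc=8617 shift=14 [end]
Varint 2: bytes[1:3] = A9 43 -> value 8617 (2 byte(s))
  byte[3]=0xEB cont=1 payload=0x6B=107: acc |= 107<<0 -> acc=107 shift=7
  byte[4]=0x38 cont=0 payload=0x38=56: acc |= 56<<7 -> acc=7275 shift=14 [end]
Varint 3: bytes[3:5] = EB 38 -> value 7275 (2 byte(s))
  byte[5]=0x98 cont=1 payload=0x18=24: acc |= 24<<0 -> acc=24 shift=7
  byte[6]=0x5C cont=0 payload=0x5C=92: acc |= 92<<7 -> acc=11800 shift=14 [end]
Varint 4: bytes[5:7] = 98 5C -> value 11800 (2 byte(s))
  byte[7]=0xF0 cont=1 payload=0x70=112: acc |= 112<<0 -> acc=112 shift=7
  byte[8]=0xDC cont=1 payload=0x5C=92: acc |= 92<<7 -> acc=11888 shift=14
  byte[9]=0x47 cont=0 payload=0x47=71: acc |= 71<<14 -> acc=1175152 shift=21 [end]
Varint 5: bytes[7:10] = F0 DC 47 -> value 1175152 (3 byte(s))

Answer: 1 2 2 2 3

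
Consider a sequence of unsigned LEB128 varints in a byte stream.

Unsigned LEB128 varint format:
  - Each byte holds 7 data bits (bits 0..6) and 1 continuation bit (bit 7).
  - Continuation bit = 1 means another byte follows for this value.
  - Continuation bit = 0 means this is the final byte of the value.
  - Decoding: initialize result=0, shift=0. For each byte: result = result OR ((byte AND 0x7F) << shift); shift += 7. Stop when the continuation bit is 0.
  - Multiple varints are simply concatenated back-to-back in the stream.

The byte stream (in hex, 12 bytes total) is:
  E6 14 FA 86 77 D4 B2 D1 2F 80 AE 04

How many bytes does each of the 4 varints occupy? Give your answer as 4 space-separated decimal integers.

  byte[0]=0xE6 cont=1 payload=0x66=102: acc |= 102<<0 -> acc=102 shift=7
  byte[1]=0x14 cont=0 payload=0x14=20: acc |= 20<<7 -> acc=2662 shift=14 [end]
Varint 1: bytes[0:2] = E6 14 -> value 2662 (2 byte(s))
  byte[2]=0xFA cont=1 payload=0x7A=122: acc |= 122<<0 -> acc=122 shift=7
  byte[3]=0x86 cont=1 payload=0x06=6: acc |= 6<<7 -> acc=890 shift=14
  byte[4]=0x77 cont=0 payload=0x77=119: acc |= 119<<14 -> acc=1950586 shift=21 [end]
Varint 2: bytes[2:5] = FA 86 77 -> value 1950586 (3 byte(s))
  byte[5]=0xD4 cont=1 payload=0x54=84: acc |= 84<<0 -> acc=84 shift=7
  byte[6]=0xB2 cont=1 payload=0x32=50: acc |= 50<<7 -> acc=6484 shift=14
  byte[7]=0xD1 cont=1 payload=0x51=81: acc |= 81<<14 -> acc=1333588 shift=21
  byte[8]=0x2F cont=0 payload=0x2F=47: acc |= 47<<21 -> acc=99899732 shift=28 [end]
Varint 3: bytes[5:9] = D4 B2 D1 2F -> value 99899732 (4 byte(s))
  byte[9]=0x80 cont=1 payload=0x00=0: acc |= 0<<0 -> acc=0 shift=7
  byte[10]=0xAE cont=1 payload=0x2E=46: acc |= 46<<7 -> acc=5888 shift=14
  byte[11]=0x04 cont=0 payload=0x04=4: acc |= 4<<14 -> acc=71424 shift=21 [end]
Varint 4: bytes[9:12] = 80 AE 04 -> value 71424 (3 byte(s))

Answer: 2 3 4 3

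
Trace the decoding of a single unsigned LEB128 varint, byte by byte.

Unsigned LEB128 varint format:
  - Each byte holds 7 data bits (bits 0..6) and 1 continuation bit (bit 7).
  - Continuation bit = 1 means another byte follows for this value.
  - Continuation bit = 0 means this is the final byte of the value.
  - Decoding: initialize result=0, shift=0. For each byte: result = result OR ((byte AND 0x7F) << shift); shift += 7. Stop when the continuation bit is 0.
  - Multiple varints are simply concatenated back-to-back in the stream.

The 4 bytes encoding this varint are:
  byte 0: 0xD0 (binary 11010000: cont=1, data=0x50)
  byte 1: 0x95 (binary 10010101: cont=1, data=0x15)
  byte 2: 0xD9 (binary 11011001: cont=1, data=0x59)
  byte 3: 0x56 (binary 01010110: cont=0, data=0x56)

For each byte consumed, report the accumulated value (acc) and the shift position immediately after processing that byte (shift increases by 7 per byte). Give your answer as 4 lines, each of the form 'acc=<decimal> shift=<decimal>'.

byte 0=0xD0: payload=0x50=80, contrib = 80<<0 = 80; acc -> 80, shift -> 7
byte 1=0x95: payload=0x15=21, contrib = 21<<7 = 2688; acc -> 2768, shift -> 14
byte 2=0xD9: payload=0x59=89, contrib = 89<<14 = 1458176; acc -> 1460944, shift -> 21
byte 3=0x56: payload=0x56=86, contrib = 86<<21 = 180355072; acc -> 181816016, shift -> 28

Answer: acc=80 shift=7
acc=2768 shift=14
acc=1460944 shift=21
acc=181816016 shift=28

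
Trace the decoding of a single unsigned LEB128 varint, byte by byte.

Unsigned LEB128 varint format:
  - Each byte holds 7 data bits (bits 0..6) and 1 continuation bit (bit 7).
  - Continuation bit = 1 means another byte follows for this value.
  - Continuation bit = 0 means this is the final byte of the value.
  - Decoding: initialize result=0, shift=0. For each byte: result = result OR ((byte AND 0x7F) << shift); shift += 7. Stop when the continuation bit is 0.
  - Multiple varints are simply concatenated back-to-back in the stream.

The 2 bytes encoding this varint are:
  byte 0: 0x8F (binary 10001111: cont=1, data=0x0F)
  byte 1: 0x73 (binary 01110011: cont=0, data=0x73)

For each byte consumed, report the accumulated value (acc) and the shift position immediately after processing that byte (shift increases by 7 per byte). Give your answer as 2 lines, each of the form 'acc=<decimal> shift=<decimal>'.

byte 0=0x8F: payload=0x0F=15, contrib = 15<<0 = 15; acc -> 15, shift -> 7
byte 1=0x73: payload=0x73=115, contrib = 115<<7 = 14720; acc -> 14735, shift -> 14

Answer: acc=15 shift=7
acc=14735 shift=14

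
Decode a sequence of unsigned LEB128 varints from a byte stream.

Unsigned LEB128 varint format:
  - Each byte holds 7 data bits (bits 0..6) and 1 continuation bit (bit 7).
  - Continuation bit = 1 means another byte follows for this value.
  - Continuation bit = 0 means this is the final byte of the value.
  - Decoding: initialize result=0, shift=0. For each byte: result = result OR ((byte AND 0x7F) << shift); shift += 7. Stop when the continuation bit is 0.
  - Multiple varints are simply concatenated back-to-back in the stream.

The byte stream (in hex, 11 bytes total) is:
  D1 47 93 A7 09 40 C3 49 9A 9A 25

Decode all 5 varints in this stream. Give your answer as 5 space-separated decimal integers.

Answer: 9169 152467 64 9411 609562

Derivation:
  byte[0]=0xD1 cont=1 payload=0x51=81: acc |= 81<<0 -> acc=81 shift=7
  byte[1]=0x47 cont=0 payload=0x47=71: acc |= 71<<7 -> acc=9169 shift=14 [end]
Varint 1: bytes[0:2] = D1 47 -> value 9169 (2 byte(s))
  byte[2]=0x93 cont=1 payload=0x13=19: acc |= 19<<0 -> acc=19 shift=7
  byte[3]=0xA7 cont=1 payload=0x27=39: acc |= 39<<7 -> acc=5011 shift=14
  byte[4]=0x09 cont=0 payload=0x09=9: acc |= 9<<14 -> acc=152467 shift=21 [end]
Varint 2: bytes[2:5] = 93 A7 09 -> value 152467 (3 byte(s))
  byte[5]=0x40 cont=0 payload=0x40=64: acc |= 64<<0 -> acc=64 shift=7 [end]
Varint 3: bytes[5:6] = 40 -> value 64 (1 byte(s))
  byte[6]=0xC3 cont=1 payload=0x43=67: acc |= 67<<0 -> acc=67 shift=7
  byte[7]=0x49 cont=0 payload=0x49=73: acc |= 73<<7 -> acc=9411 shift=14 [end]
Varint 4: bytes[6:8] = C3 49 -> value 9411 (2 byte(s))
  byte[8]=0x9A cont=1 payload=0x1A=26: acc |= 26<<0 -> acc=26 shift=7
  byte[9]=0x9A cont=1 payload=0x1A=26: acc |= 26<<7 -> acc=3354 shift=14
  byte[10]=0x25 cont=0 payload=0x25=37: acc |= 37<<14 -> acc=609562 shift=21 [end]
Varint 5: bytes[8:11] = 9A 9A 25 -> value 609562 (3 byte(s))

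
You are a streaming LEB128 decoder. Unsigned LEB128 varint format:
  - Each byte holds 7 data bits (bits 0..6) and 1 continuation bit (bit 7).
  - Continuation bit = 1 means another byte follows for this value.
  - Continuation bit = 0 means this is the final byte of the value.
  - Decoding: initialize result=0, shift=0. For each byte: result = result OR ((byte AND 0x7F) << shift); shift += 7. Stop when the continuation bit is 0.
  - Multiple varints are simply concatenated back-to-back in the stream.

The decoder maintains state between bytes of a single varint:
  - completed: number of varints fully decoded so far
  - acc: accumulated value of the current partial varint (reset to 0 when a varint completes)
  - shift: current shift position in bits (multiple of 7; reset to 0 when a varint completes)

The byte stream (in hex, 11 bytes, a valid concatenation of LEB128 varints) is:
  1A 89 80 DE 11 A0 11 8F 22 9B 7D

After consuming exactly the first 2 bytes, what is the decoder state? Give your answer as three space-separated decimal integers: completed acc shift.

Answer: 1 9 7

Derivation:
byte[0]=0x1A cont=0 payload=0x1A: varint #1 complete (value=26); reset -> completed=1 acc=0 shift=0
byte[1]=0x89 cont=1 payload=0x09: acc |= 9<<0 -> completed=1 acc=9 shift=7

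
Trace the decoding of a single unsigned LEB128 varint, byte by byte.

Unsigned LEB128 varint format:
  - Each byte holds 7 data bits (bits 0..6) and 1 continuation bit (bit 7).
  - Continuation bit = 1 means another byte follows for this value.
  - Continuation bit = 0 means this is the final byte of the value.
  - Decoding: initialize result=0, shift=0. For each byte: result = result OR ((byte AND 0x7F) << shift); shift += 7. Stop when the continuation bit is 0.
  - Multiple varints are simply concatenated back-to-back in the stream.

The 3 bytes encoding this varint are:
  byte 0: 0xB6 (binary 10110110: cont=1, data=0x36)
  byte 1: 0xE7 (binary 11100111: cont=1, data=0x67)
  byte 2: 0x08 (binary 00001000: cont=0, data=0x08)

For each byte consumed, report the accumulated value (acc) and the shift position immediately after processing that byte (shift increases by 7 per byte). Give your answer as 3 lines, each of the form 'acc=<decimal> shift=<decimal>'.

Answer: acc=54 shift=7
acc=13238 shift=14
acc=144310 shift=21

Derivation:
byte 0=0xB6: payload=0x36=54, contrib = 54<<0 = 54; acc -> 54, shift -> 7
byte 1=0xE7: payload=0x67=103, contrib = 103<<7 = 13184; acc -> 13238, shift -> 14
byte 2=0x08: payload=0x08=8, contrib = 8<<14 = 131072; acc -> 144310, shift -> 21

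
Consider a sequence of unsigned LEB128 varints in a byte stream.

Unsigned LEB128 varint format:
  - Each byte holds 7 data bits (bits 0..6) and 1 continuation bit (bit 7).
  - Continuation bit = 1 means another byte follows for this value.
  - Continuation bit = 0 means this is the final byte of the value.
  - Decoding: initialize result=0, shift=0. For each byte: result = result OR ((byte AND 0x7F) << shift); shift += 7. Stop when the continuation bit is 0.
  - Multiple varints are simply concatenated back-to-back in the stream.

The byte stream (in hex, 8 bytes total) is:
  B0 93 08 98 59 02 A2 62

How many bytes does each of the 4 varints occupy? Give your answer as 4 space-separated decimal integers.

Answer: 3 2 1 2

Derivation:
  byte[0]=0xB0 cont=1 payload=0x30=48: acc |= 48<<0 -> acc=48 shift=7
  byte[1]=0x93 cont=1 payload=0x13=19: acc |= 19<<7 -> acc=2480 shift=14
  byte[2]=0x08 cont=0 payload=0x08=8: acc |= 8<<14 -> acc=133552 shift=21 [end]
Varint 1: bytes[0:3] = B0 93 08 -> value 133552 (3 byte(s))
  byte[3]=0x98 cont=1 payload=0x18=24: acc |= 24<<0 -> acc=24 shift=7
  byte[4]=0x59 cont=0 payload=0x59=89: acc |= 89<<7 -> acc=11416 shift=14 [end]
Varint 2: bytes[3:5] = 98 59 -> value 11416 (2 byte(s))
  byte[5]=0x02 cont=0 payload=0x02=2: acc |= 2<<0 -> acc=2 shift=7 [end]
Varint 3: bytes[5:6] = 02 -> value 2 (1 byte(s))
  byte[6]=0xA2 cont=1 payload=0x22=34: acc |= 34<<0 -> acc=34 shift=7
  byte[7]=0x62 cont=0 payload=0x62=98: acc |= 98<<7 -> acc=12578 shift=14 [end]
Varint 4: bytes[6:8] = A2 62 -> value 12578 (2 byte(s))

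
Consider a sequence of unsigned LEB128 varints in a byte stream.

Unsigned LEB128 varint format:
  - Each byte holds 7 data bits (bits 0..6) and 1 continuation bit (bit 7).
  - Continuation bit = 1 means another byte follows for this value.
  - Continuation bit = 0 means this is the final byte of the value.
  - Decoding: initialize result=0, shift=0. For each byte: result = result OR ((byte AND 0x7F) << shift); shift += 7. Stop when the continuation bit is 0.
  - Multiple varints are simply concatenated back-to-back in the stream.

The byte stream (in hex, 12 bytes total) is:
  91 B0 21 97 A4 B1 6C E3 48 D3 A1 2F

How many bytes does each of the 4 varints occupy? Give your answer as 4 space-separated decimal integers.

  byte[0]=0x91 cont=1 payload=0x11=17: acc |= 17<<0 -> acc=17 shift=7
  byte[1]=0xB0 cont=1 payload=0x30=48: acc |= 48<<7 -> acc=6161 shift=14
  byte[2]=0x21 cont=0 payload=0x21=33: acc |= 33<<14 -> acc=546833 shift=21 [end]
Varint 1: bytes[0:3] = 91 B0 21 -> value 546833 (3 byte(s))
  byte[3]=0x97 cont=1 payload=0x17=23: acc |= 23<<0 -> acc=23 shift=7
  byte[4]=0xA4 cont=1 payload=0x24=36: acc |= 36<<7 -> acc=4631 shift=14
  byte[5]=0xB1 cont=1 payload=0x31=49: acc |= 49<<14 -> acc=807447 shift=21
  byte[6]=0x6C cont=0 payload=0x6C=108: acc |= 108<<21 -> acc=227299863 shift=28 [end]
Varint 2: bytes[3:7] = 97 A4 B1 6C -> value 227299863 (4 byte(s))
  byte[7]=0xE3 cont=1 payload=0x63=99: acc |= 99<<0 -> acc=99 shift=7
  byte[8]=0x48 cont=0 payload=0x48=72: acc |= 72<<7 -> acc=9315 shift=14 [end]
Varint 3: bytes[7:9] = E3 48 -> value 9315 (2 byte(s))
  byte[9]=0xD3 cont=1 payload=0x53=83: acc |= 83<<0 -> acc=83 shift=7
  byte[10]=0xA1 cont=1 payload=0x21=33: acc |= 33<<7 -> acc=4307 shift=14
  byte[11]=0x2F cont=0 payload=0x2F=47: acc |= 47<<14 -> acc=774355 shift=21 [end]
Varint 4: bytes[9:12] = D3 A1 2F -> value 774355 (3 byte(s))

Answer: 3 4 2 3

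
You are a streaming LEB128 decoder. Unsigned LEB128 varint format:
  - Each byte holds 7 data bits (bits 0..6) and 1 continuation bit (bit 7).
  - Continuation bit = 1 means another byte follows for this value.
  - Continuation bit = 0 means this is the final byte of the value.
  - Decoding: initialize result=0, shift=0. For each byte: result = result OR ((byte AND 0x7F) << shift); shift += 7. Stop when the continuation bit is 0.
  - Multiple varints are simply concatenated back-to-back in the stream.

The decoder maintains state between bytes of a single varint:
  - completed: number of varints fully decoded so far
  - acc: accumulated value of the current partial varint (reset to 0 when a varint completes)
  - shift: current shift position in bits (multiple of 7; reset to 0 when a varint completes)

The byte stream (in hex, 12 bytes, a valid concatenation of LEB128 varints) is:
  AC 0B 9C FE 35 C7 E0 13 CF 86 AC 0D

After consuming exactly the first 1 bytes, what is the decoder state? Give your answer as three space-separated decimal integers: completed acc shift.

Answer: 0 44 7

Derivation:
byte[0]=0xAC cont=1 payload=0x2C: acc |= 44<<0 -> completed=0 acc=44 shift=7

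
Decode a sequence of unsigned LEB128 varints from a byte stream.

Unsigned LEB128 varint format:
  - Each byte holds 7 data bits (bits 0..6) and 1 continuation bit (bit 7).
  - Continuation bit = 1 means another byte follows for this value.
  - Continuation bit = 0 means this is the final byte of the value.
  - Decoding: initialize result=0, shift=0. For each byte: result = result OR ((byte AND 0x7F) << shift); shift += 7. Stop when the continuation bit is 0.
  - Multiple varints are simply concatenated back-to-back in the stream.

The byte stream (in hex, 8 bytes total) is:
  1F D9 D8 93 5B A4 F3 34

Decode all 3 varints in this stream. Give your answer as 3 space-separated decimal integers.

  byte[0]=0x1F cont=0 payload=0x1F=31: acc |= 31<<0 -> acc=31 shift=7 [end]
Varint 1: bytes[0:1] = 1F -> value 31 (1 byte(s))
  byte[1]=0xD9 cont=1 payload=0x59=89: acc |= 89<<0 -> acc=89 shift=7
  byte[2]=0xD8 cont=1 payload=0x58=88: acc |= 88<<7 -> acc=11353 shift=14
  byte[3]=0x93 cont=1 payload=0x13=19: acc |= 19<<14 -> acc=322649 shift=21
  byte[4]=0x5B cont=0 payload=0x5B=91: acc |= 91<<21 -> acc=191163481 shift=28 [end]
Varint 2: bytes[1:5] = D9 D8 93 5B -> value 191163481 (4 byte(s))
  byte[5]=0xA4 cont=1 payload=0x24=36: acc |= 36<<0 -> acc=36 shift=7
  byte[6]=0xF3 cont=1 payload=0x73=115: acc |= 115<<7 -> acc=14756 shift=14
  byte[7]=0x34 cont=0 payload=0x34=52: acc |= 52<<14 -> acc=866724 shift=21 [end]
Varint 3: bytes[5:8] = A4 F3 34 -> value 866724 (3 byte(s))

Answer: 31 191163481 866724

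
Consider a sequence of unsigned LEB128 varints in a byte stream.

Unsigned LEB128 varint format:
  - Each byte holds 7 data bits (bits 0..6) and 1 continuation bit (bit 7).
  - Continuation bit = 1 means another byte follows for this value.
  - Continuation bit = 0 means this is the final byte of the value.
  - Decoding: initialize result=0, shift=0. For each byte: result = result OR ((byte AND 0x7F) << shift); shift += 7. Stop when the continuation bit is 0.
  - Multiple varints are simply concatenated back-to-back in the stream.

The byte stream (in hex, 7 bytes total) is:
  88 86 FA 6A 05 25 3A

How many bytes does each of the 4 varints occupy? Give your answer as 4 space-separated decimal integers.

Answer: 4 1 1 1

Derivation:
  byte[0]=0x88 cont=1 payload=0x08=8: acc |= 8<<0 -> acc=8 shift=7
  byte[1]=0x86 cont=1 payload=0x06=6: acc |= 6<<7 -> acc=776 shift=14
  byte[2]=0xFA cont=1 payload=0x7A=122: acc |= 122<<14 -> acc=1999624 shift=21
  byte[3]=0x6A cont=0 payload=0x6A=106: acc |= 106<<21 -> acc=224297736 shift=28 [end]
Varint 1: bytes[0:4] = 88 86 FA 6A -> value 224297736 (4 byte(s))
  byte[4]=0x05 cont=0 payload=0x05=5: acc |= 5<<0 -> acc=5 shift=7 [end]
Varint 2: bytes[4:5] = 05 -> value 5 (1 byte(s))
  byte[5]=0x25 cont=0 payload=0x25=37: acc |= 37<<0 -> acc=37 shift=7 [end]
Varint 3: bytes[5:6] = 25 -> value 37 (1 byte(s))
  byte[6]=0x3A cont=0 payload=0x3A=58: acc |= 58<<0 -> acc=58 shift=7 [end]
Varint 4: bytes[6:7] = 3A -> value 58 (1 byte(s))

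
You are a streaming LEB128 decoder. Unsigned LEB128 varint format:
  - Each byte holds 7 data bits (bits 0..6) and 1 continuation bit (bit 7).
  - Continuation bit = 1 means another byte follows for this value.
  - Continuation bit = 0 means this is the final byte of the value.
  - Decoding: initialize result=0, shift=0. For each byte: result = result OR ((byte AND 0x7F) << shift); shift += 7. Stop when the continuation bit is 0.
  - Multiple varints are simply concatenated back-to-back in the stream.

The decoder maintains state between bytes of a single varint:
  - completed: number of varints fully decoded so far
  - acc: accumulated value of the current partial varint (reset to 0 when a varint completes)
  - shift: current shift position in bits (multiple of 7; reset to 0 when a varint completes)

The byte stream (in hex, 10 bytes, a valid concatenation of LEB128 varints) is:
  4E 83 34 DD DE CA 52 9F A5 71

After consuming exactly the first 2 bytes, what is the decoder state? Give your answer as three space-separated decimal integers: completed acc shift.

byte[0]=0x4E cont=0 payload=0x4E: varint #1 complete (value=78); reset -> completed=1 acc=0 shift=0
byte[1]=0x83 cont=1 payload=0x03: acc |= 3<<0 -> completed=1 acc=3 shift=7

Answer: 1 3 7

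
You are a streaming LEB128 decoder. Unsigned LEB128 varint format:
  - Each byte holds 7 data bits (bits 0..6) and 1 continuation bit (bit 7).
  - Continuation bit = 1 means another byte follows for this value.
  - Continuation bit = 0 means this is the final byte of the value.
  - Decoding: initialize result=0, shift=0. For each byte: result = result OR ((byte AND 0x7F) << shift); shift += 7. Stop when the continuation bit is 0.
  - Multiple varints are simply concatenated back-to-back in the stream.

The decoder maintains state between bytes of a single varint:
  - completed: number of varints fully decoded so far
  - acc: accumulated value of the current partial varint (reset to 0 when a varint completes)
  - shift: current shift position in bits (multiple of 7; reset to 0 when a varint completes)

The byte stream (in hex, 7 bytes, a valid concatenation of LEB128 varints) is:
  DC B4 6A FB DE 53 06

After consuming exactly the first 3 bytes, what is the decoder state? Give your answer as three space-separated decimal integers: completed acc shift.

Answer: 1 0 0

Derivation:
byte[0]=0xDC cont=1 payload=0x5C: acc |= 92<<0 -> completed=0 acc=92 shift=7
byte[1]=0xB4 cont=1 payload=0x34: acc |= 52<<7 -> completed=0 acc=6748 shift=14
byte[2]=0x6A cont=0 payload=0x6A: varint #1 complete (value=1743452); reset -> completed=1 acc=0 shift=0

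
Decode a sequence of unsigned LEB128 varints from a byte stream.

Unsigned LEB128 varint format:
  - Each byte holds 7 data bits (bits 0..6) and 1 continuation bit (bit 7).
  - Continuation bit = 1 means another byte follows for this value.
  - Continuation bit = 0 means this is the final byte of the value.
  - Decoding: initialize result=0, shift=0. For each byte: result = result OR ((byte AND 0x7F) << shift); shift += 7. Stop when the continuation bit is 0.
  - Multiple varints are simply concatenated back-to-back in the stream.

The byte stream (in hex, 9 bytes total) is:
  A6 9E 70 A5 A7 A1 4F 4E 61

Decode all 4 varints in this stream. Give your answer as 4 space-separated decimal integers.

Answer: 1838886 166220709 78 97

Derivation:
  byte[0]=0xA6 cont=1 payload=0x26=38: acc |= 38<<0 -> acc=38 shift=7
  byte[1]=0x9E cont=1 payload=0x1E=30: acc |= 30<<7 -> acc=3878 shift=14
  byte[2]=0x70 cont=0 payload=0x70=112: acc |= 112<<14 -> acc=1838886 shift=21 [end]
Varint 1: bytes[0:3] = A6 9E 70 -> value 1838886 (3 byte(s))
  byte[3]=0xA5 cont=1 payload=0x25=37: acc |= 37<<0 -> acc=37 shift=7
  byte[4]=0xA7 cont=1 payload=0x27=39: acc |= 39<<7 -> acc=5029 shift=14
  byte[5]=0xA1 cont=1 payload=0x21=33: acc |= 33<<14 -> acc=545701 shift=21
  byte[6]=0x4F cont=0 payload=0x4F=79: acc |= 79<<21 -> acc=166220709 shift=28 [end]
Varint 2: bytes[3:7] = A5 A7 A1 4F -> value 166220709 (4 byte(s))
  byte[7]=0x4E cont=0 payload=0x4E=78: acc |= 78<<0 -> acc=78 shift=7 [end]
Varint 3: bytes[7:8] = 4E -> value 78 (1 byte(s))
  byte[8]=0x61 cont=0 payload=0x61=97: acc |= 97<<0 -> acc=97 shift=7 [end]
Varint 4: bytes[8:9] = 61 -> value 97 (1 byte(s))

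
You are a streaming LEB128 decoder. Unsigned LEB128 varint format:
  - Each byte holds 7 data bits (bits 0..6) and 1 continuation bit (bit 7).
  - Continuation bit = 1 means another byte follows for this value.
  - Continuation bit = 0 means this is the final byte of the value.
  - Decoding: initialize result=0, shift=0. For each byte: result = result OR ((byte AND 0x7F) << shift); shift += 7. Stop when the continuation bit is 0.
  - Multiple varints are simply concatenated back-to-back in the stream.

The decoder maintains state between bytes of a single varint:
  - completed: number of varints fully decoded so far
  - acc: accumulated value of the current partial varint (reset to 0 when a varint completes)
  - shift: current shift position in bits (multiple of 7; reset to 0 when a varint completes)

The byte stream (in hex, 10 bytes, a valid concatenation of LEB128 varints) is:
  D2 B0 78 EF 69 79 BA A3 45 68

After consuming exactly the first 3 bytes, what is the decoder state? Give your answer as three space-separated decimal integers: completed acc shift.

Answer: 1 0 0

Derivation:
byte[0]=0xD2 cont=1 payload=0x52: acc |= 82<<0 -> completed=0 acc=82 shift=7
byte[1]=0xB0 cont=1 payload=0x30: acc |= 48<<7 -> completed=0 acc=6226 shift=14
byte[2]=0x78 cont=0 payload=0x78: varint #1 complete (value=1972306); reset -> completed=1 acc=0 shift=0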